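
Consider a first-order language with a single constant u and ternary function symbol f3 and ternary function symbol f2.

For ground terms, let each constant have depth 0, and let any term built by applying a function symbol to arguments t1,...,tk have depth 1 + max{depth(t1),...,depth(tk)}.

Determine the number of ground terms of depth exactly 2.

52

Count level by level. With function symbols f3/3, f2/3, the terms of depth ≤ k are the 1 constant together with each function applied to depth-≤(k−1) tuples, so N_k = 1 + N_{k-1}^3 + N_{k-1}^3.
N_0 = 1
N_1 = 1 + 1^3 + 1^3 = 3
N_2 = 1 + 3^3 + 3^3 = 55
Terms of depth exactly 2: N_2 − N_1 = 55 − 3 = 52.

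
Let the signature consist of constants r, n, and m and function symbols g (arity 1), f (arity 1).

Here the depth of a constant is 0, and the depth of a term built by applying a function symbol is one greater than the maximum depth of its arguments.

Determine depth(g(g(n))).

2

depth(g(n)) = 1 + depth(n) = 1 + 0 = 1
depth(g(g(n))) = 1 + depth(g(n)) = 1 + 1 = 2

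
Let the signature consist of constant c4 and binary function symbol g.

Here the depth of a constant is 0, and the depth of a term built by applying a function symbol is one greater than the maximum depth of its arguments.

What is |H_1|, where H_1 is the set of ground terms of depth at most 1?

2

Let N_k = |{terms of depth ≤ k}|. Then N_0 = 1 and N_k = 1 + N_{k-1}^2 for k ≥ 1 (one summand per function symbol, arity giving the exponent).
N_0 = 1
N_1 = 1 + 1^2 = 2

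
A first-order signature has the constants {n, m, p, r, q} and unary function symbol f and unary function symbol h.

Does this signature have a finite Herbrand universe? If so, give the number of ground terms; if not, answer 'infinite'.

infinite

The signature has at least one function symbol (f, arity 1) and at least one constant (n).
Iterating f gives infinitely many distinct ground terms: n, f(n), f(f(n)), ...
So the Herbrand universe is infinite.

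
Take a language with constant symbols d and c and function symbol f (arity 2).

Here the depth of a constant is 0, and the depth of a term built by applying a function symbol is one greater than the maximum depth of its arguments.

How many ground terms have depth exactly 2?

32

Let N_k count ground terms of depth at most k. Each non-constant term of depth ≤ k is some function symbol applied to depth-≤(k−1) arguments, giving N_k = 2 + N_{k-1}^2.
N_0 = 2
N_1 = 2 + 2^2 = 6
N_2 = 2 + 6^2 = 38
Terms of depth exactly 2: N_2 − N_1 = 38 − 6 = 32.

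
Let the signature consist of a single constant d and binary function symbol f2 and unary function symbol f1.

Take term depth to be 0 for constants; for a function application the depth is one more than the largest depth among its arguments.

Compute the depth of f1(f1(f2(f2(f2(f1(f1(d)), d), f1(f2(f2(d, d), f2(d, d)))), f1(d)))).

depth(f1(d)) = 1 + depth(d) = 1 + 0 = 1
depth(f1(f1(d))) = 1 + depth(f1(d)) = 1 + 1 = 2
depth(f2(f1(f1(d)), d)) = 1 + max(2, 0) = 3
depth(f2(d, d)) = 1 + max(0, 0) = 1
depth(f2(f2(d, d), f2(d, d))) = 1 + max(1, 1) = 2
depth(f1(f2(f2(d, d), f2(d, d)))) = 1 + depth(f2(f2(d, d), f2(d, d))) = 1 + 2 = 3
depth(f2(f2(f1(f1(d)), d), f1(f2(f2(d, d), f2(d, d))))) = 1 + max(3, 3) = 4
depth(f2(f2(f2(f1(f1(d)), d), f1(f2(f2(d, d), f2(d, d)))), f1(d))) = 1 + max(4, 1) = 5
depth(f1(f2(f2(f2(f1(f1(d)), d), f1(f2(f2(d, d), f2(d, d)))), f1(d)))) = 1 + depth(f2(f2(f2(f1(f1(d)), d), f1(f2(f2(d, d), f2(d, d)))), f1(d))) = 1 + 5 = 6
depth(f1(f1(f2(f2(f2(f1(f1(d)), d), f1(f2(f2(d, d), f2(d, d)))), f1(d))))) = 1 + depth(f1(f2(f2(f2(f1(f1(d)), d), f1(f2(f2(d, d), f2(d, d)))), f1(d)))) = 1 + 6 = 7

7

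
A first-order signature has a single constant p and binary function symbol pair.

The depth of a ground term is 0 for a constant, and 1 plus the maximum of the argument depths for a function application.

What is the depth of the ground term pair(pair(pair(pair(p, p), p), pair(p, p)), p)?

depth(pair(p, p)) = 1 + max(0, 0) = 1
depth(pair(pair(p, p), p)) = 1 + max(1, 0) = 2
depth(pair(pair(pair(p, p), p), pair(p, p))) = 1 + max(2, 1) = 3
depth(pair(pair(pair(pair(p, p), p), pair(p, p)), p)) = 1 + max(3, 0) = 4

4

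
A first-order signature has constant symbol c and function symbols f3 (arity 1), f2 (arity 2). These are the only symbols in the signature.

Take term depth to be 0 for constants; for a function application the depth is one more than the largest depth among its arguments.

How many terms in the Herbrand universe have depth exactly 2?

Count level by level. With function symbols f3/1, f2/2, the terms of depth ≤ k are the 1 constant together with each function applied to depth-≤(k−1) tuples, so N_k = 1 + N_{k-1} + N_{k-1}^2.
N_0 = 1
N_1 = 1 + 1 + 1^2 = 3
N_2 = 1 + 3 + 3^2 = 13
Terms of depth exactly 2: N_2 − N_1 = 13 − 3 = 10.

10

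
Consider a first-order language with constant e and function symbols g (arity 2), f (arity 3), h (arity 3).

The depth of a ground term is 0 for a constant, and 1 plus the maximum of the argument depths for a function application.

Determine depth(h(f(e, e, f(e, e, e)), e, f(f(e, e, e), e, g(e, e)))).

3

depth(f(e, e, e)) = 1 + max(0, 0, 0) = 1
depth(f(e, e, f(e, e, e))) = 1 + max(0, 0, 1) = 2
depth(g(e, e)) = 1 + max(0, 0) = 1
depth(f(f(e, e, e), e, g(e, e))) = 1 + max(1, 0, 1) = 2
depth(h(f(e, e, f(e, e, e)), e, f(f(e, e, e), e, g(e, e)))) = 1 + max(2, 0, 2) = 3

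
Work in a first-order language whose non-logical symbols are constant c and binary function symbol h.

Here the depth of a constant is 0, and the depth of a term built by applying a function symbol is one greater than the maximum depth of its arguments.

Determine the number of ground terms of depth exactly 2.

Let N_k = |{terms of depth ≤ k}|. Then N_0 = 1 and N_k = 1 + N_{k-1}^2 for k ≥ 1 (one summand per function symbol, arity giving the exponent).
N_0 = 1
N_1 = 1 + 1^2 = 2
N_2 = 1 + 2^2 = 5
Terms of depth exactly 2: N_2 − N_1 = 5 − 2 = 3.

3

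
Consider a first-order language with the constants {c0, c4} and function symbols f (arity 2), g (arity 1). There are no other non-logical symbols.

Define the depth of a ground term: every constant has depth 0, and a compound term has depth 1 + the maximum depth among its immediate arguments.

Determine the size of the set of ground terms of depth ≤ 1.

8

Let N_k count ground terms of depth at most k. Each non-constant term of depth ≤ k is some function symbol applied to depth-≤(k−1) arguments, giving N_k = 2 + N_{k-1}^2 + N_{k-1}.
N_0 = 2
N_1 = 2 + 2^2 + 2 = 8
Explicitly: c0, c4, f(c0, c0), f(c0, c4), f(c4, c0), f(c4, c4), g(c0), g(c4).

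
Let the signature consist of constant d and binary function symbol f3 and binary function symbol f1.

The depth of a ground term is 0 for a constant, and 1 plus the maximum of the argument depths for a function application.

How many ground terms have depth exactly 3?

Let N_k = |{terms of depth ≤ k}|. Then N_0 = 1 and N_k = 1 + N_{k-1}^2 + N_{k-1}^2 for k ≥ 1 (one summand per function symbol, arity giving the exponent).
N_0 = 1
N_1 = 1 + 1^2 + 1^2 = 3
N_2 = 1 + 3^2 + 3^2 = 19
N_3 = 1 + 19^2 + 19^2 = 723
Terms of depth exactly 3: N_3 − N_2 = 723 − 19 = 704.

704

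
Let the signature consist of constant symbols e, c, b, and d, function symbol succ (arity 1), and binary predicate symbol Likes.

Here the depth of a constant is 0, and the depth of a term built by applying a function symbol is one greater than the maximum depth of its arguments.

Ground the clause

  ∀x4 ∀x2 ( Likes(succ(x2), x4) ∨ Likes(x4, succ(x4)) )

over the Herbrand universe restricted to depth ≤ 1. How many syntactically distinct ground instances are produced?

Ground terms of depth ≤ 1:
  Write N_k for the number of ground terms of depth ≤ k. A term of depth ≤ k is either a constant or a function symbol applied to arguments of depth ≤ k−1, so N_k = 4 + N_{k-1}.
  N_0 = 4
  N_1 = 4 + 4 = 8
  Explicitly: e, c, b, d, succ(e), succ(c), succ(b), succ(d).
So there are 8 ground terms available for substitution.
The body mentions every one of the 2 quantified variables; since ground terms form a free algebra, no two substitutions collapse to the same formula.
Number of ground instances = 8^2 = 64.

64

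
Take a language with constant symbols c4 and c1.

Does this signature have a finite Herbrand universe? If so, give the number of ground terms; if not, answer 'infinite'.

There are no function symbols, so every ground term is one of the 2 constants.
The Herbrand universe is {c4, c1}, which is finite with 2 elements.

2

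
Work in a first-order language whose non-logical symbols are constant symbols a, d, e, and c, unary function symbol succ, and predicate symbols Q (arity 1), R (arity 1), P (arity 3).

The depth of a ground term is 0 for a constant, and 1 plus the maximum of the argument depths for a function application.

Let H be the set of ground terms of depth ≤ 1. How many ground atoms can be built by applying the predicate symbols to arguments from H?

First count ground terms of depth ≤ 1.
If N_k denotes the number of depth-≤k ground terms, the 4 constants give N_0 = 4, and each function symbol of arity r contributes N_{k-1}^r new terms at level k: N_k = 4 + N_{k-1}.
N_0 = 4
N_1 = 4 + 4 = 8
Explicitly: a, d, e, c, succ(a), succ(d), succ(e), succ(c).
So |H| = 8.
For each predicate symbol, the number of ground atoms is |H| raised to its arity; summing:
  Q: 8;  R: 8;  P: 8^3 = 512
Total ground atoms: 8 + 8 + 512 = 528.

528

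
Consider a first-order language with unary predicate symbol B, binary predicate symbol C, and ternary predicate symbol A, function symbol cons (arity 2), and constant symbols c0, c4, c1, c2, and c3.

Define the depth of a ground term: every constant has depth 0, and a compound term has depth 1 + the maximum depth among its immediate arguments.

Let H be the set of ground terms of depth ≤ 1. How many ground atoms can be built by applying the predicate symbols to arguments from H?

First count ground terms of depth ≤ 1.
Let N_k = |{terms of depth ≤ k}|. Then N_0 = 5 and N_k = 5 + N_{k-1}^2 for k ≥ 1 (one summand per function symbol, arity giving the exponent).
N_0 = 5
N_1 = 5 + 5^2 = 30
So |H| = 30.
Ground atoms are formed by filling each argument slot of a predicate with a term from H, so an r-ary predicate gives |H|^r atoms:
  B: 30;  C: 30^2 = 900;  A: 30^3 = 27000
Total ground atoms: 30 + 900 + 27000 = 27930.

27930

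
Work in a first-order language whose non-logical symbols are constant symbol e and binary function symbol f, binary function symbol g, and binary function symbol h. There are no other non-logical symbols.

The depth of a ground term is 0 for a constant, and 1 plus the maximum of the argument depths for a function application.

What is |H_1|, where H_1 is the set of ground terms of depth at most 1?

4

Let N_k count ground terms of depth at most k. Each non-constant term of depth ≤ k is some function symbol applied to depth-≤(k−1) arguments, giving N_k = 1 + N_{k-1}^2 + N_{k-1}^2 + N_{k-1}^2.
N_0 = 1
N_1 = 1 + 1^2 + 1^2 + 1^2 = 4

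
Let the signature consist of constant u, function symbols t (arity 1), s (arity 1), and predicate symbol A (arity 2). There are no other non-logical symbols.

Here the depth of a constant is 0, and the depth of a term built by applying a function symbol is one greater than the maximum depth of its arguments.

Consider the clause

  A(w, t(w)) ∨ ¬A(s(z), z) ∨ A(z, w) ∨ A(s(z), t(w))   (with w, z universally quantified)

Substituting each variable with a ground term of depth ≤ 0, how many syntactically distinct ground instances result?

1

Ground terms of depth ≤ 0:
  Write N_k for the number of ground terms of depth ≤ k. A term of depth ≤ k is either a constant or a function symbol applied to arguments of depth ≤ k−1, so N_k = 1 + N_{k-1} + N_{k-1}.
  N_0 = 1
  Explicitly: u.
So there is exactly 1 ground term available for substitution.
Each of w, z ranges independently over the available ground terms, and distinct assignments produce distinct instances.
Number of ground instances = 1^2 = 1.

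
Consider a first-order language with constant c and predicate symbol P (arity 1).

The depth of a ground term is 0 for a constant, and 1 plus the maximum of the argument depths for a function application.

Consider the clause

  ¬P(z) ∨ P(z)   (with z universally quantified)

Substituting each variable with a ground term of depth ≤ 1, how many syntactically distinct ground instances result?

1

Ground terms of depth ≤ 1:
  With no function symbols every ground term is a constant, so there is exactly 1 ground term at every depth bound.
  N_0 = 1
  N_1 = 1
So there is exactly 1 ground term available for substitution.
There is 1 variable to instantiate (z),  occurring in at least one literal, so different choices give different ground instances.
Number of ground instances = 1.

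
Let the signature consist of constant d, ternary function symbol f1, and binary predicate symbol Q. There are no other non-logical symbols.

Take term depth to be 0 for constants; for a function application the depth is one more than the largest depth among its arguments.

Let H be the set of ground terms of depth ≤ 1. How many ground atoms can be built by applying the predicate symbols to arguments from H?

First count ground terms of depth ≤ 1.
Let N_k count ground terms of depth at most k. Each non-constant term of depth ≤ k is some function symbol applied to depth-≤(k−1) arguments, giving N_k = 1 + N_{k-1}^3.
N_0 = 1
N_1 = 1 + 1^3 = 2
Explicitly: d, f1(d, d, d).
So |H| = 2.
A ground atom is a predicate applied to a tuple of terms from H, so the count is the sum over predicates of |H|^arity:
  Q: 2^2 = 4
Total ground atoms: 4.

4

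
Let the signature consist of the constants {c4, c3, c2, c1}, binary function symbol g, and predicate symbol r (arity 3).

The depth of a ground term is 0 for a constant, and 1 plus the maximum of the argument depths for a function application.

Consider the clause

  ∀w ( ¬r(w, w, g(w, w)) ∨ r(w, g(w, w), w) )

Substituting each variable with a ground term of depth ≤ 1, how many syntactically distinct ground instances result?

Ground terms of depth ≤ 1:
  Let N_k count ground terms of depth at most k. Each non-constant term of depth ≤ k is some function symbol applied to depth-≤(k−1) arguments, giving N_k = 4 + N_{k-1}^2.
  N_0 = 4
  N_1 = 4 + 4^2 = 20
So there are 20 ground terms available for substitution.
The body mentions the single quantified variable w; since ground terms form a free algebra, no two substitutions collapse to the same formula.
Number of ground instances = 20.

20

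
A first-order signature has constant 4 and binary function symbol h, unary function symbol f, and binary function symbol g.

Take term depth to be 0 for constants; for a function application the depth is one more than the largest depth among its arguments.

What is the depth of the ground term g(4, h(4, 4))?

depth(h(4, 4)) = 1 + max(0, 0) = 1
depth(g(4, h(4, 4))) = 1 + max(0, 1) = 2

2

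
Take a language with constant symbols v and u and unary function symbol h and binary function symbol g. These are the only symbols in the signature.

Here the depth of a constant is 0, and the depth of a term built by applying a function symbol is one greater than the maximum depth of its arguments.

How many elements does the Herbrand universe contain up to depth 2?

74

If N_k denotes the number of depth-≤k ground terms, the 2 constants give N_0 = 2, and each function symbol of arity r contributes N_{k-1}^r new terms at level k: N_k = 2 + N_{k-1} + N_{k-1}^2.
N_0 = 2
N_1 = 2 + 2 + 2^2 = 8
N_2 = 2 + 8 + 8^2 = 74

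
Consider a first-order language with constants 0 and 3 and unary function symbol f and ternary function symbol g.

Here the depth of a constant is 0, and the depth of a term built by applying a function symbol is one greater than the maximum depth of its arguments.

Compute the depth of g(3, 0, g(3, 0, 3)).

depth(g(3, 0, 3)) = 1 + max(0, 0, 0) = 1
depth(g(3, 0, g(3, 0, 3))) = 1 + max(0, 0, 1) = 2

2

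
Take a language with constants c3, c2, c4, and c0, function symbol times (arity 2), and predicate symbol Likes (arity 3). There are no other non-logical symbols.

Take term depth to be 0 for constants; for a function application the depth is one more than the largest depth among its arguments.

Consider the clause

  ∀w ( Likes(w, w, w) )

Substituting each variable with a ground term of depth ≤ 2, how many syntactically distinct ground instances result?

Ground terms of depth ≤ 2:
  Count level by level. With function symbols times/2, the terms of depth ≤ k are the 4 constants together with each function applied to depth-≤(k−1) tuples, so N_k = 4 + N_{k-1}^2.
  N_0 = 4
  N_1 = 4 + 4^2 = 20
  N_2 = 4 + 20^2 = 404
So there are 404 ground terms available for substitution.
There is 1 variable to instantiate (w),  occurring in at least one literal, so different choices give different ground instances.
Number of ground instances = 404.

404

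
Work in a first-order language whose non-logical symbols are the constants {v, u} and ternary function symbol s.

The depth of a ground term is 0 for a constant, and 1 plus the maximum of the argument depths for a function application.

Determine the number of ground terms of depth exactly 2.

992

Count level by level. With function symbols s/3, the terms of depth ≤ k are the 2 constants together with each function applied to depth-≤(k−1) tuples, so N_k = 2 + N_{k-1}^3.
N_0 = 2
N_1 = 2 + 2^3 = 10
N_2 = 2 + 10^3 = 1002
Terms of depth exactly 2: N_2 − N_1 = 1002 − 10 = 992.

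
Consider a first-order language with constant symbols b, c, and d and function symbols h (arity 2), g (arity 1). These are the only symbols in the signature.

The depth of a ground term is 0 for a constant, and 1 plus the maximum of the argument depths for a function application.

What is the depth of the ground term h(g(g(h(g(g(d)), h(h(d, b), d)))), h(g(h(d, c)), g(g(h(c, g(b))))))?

6

depth(g(d)) = 1 + depth(d) = 1 + 0 = 1
depth(g(g(d))) = 1 + depth(g(d)) = 1 + 1 = 2
depth(h(d, b)) = 1 + max(0, 0) = 1
depth(h(h(d, b), d)) = 1 + max(1, 0) = 2
depth(h(g(g(d)), h(h(d, b), d))) = 1 + max(2, 2) = 3
depth(g(h(g(g(d)), h(h(d, b), d)))) = 1 + depth(h(g(g(d)), h(h(d, b), d))) = 1 + 3 = 4
depth(g(g(h(g(g(d)), h(h(d, b), d))))) = 1 + depth(g(h(g(g(d)), h(h(d, b), d)))) = 1 + 4 = 5
depth(h(d, c)) = 1 + max(0, 0) = 1
depth(g(h(d, c))) = 1 + depth(h(d, c)) = 1 + 1 = 2
depth(g(b)) = 1 + depth(b) = 1 + 0 = 1
depth(h(c, g(b))) = 1 + max(0, 1) = 2
depth(g(h(c, g(b)))) = 1 + depth(h(c, g(b))) = 1 + 2 = 3
depth(g(g(h(c, g(b))))) = 1 + depth(g(h(c, g(b)))) = 1 + 3 = 4
depth(h(g(h(d, c)), g(g(h(c, g(b)))))) = 1 + max(2, 4) = 5
depth(h(g(g(h(g(g(d)), h(h(d, b), d)))), h(g(h(d, c)), g(g(h(c, g(b))))))) = 1 + max(5, 5) = 6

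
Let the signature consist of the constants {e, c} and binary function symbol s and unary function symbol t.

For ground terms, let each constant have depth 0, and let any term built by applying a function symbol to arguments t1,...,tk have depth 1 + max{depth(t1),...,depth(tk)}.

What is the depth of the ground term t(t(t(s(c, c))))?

4

depth(s(c, c)) = 1 + max(0, 0) = 1
depth(t(s(c, c))) = 1 + depth(s(c, c)) = 1 + 1 = 2
depth(t(t(s(c, c)))) = 1 + depth(t(s(c, c))) = 1 + 2 = 3
depth(t(t(t(s(c, c))))) = 1 + depth(t(t(s(c, c)))) = 1 + 3 = 4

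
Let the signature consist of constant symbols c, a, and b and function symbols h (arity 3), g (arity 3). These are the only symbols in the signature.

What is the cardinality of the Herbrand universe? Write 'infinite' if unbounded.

infinite

The signature has at least one function symbol (h, arity 3) and at least one constant (c).
Iterating h gives infinitely many distinct ground terms: c, h(c, c, c), h(h(c, c, c), h(c, c, c), h(c, c, c)), ...
So the Herbrand universe is infinite.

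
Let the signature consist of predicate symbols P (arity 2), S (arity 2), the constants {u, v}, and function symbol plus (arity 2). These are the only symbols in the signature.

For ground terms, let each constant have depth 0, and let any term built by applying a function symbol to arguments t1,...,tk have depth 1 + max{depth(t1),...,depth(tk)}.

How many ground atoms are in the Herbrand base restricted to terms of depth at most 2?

2888

First count ground terms of depth ≤ 2.
If N_k denotes the number of depth-≤k ground terms, the 2 constants give N_0 = 2, and each function symbol of arity r contributes N_{k-1}^r new terms at level k: N_k = 2 + N_{k-1}^2.
N_0 = 2
N_1 = 2 + 2^2 = 6
N_2 = 2 + 6^2 = 38
So |H| = 38.
For each predicate symbol, the number of ground atoms is |H| raised to its arity; summing:
  P: 38^2 = 1444;  S: 38^2 = 1444
Total ground atoms: 1444 + 1444 = 2888.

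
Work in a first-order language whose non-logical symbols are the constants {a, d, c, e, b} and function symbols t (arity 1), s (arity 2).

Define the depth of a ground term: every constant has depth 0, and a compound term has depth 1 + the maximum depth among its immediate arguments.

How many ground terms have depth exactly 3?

Let N_k count ground terms of depth at most k. Each non-constant term of depth ≤ k is some function symbol applied to depth-≤(k−1) arguments, giving N_k = 5 + N_{k-1} + N_{k-1}^2.
N_0 = 5
N_1 = 5 + 5 + 5^2 = 35
N_2 = 5 + 35 + 35^2 = 1265
N_3 = 5 + 1265 + 1265^2 = 1601495
Terms of depth exactly 3: N_3 − N_2 = 1601495 − 1265 = 1600230.

1600230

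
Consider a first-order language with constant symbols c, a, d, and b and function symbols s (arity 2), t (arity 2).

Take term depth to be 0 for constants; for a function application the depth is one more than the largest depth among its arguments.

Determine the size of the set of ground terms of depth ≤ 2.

Let N_k count ground terms of depth at most k. Each non-constant term of depth ≤ k is some function symbol applied to depth-≤(k−1) arguments, giving N_k = 4 + N_{k-1}^2 + N_{k-1}^2.
N_0 = 4
N_1 = 4 + 4^2 + 4^2 = 36
N_2 = 4 + 36^2 + 36^2 = 2596

2596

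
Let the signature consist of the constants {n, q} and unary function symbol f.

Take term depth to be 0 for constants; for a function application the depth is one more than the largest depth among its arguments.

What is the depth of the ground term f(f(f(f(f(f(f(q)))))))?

depth(f(q)) = 1 + depth(q) = 1 + 0 = 1
depth(f(f(q))) = 1 + depth(f(q)) = 1 + 1 = 2
depth(f(f(f(q)))) = 1 + depth(f(f(q))) = 1 + 2 = 3
depth(f(f(f(f(q))))) = 1 + depth(f(f(f(q)))) = 1 + 3 = 4
depth(f(f(f(f(f(q)))))) = 1 + depth(f(f(f(f(q))))) = 1 + 4 = 5
depth(f(f(f(f(f(f(q))))))) = 1 + depth(f(f(f(f(f(q)))))) = 1 + 5 = 6
depth(f(f(f(f(f(f(f(q)))))))) = 1 + depth(f(f(f(f(f(f(q))))))) = 1 + 6 = 7

7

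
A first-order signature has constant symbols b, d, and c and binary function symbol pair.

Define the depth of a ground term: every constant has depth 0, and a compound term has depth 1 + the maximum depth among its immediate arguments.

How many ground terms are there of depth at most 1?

12

Write N_k for the number of ground terms of depth ≤ k. A term of depth ≤ k is either a constant or a function symbol applied to arguments of depth ≤ k−1, so N_k = 3 + N_{k-1}^2.
N_0 = 3
N_1 = 3 + 3^2 = 12
Explicitly: b, d, c, pair(b, b), pair(b, d), pair(b, c), pair(d, b), pair(d, d), pair(d, c), pair(c, b), pair(c, d), pair(c, c).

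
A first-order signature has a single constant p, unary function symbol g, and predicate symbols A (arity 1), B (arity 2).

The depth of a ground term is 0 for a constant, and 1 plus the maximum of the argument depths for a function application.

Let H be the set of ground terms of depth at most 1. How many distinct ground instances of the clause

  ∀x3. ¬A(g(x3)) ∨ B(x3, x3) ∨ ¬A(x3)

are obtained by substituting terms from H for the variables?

Ground terms of depth ≤ 1:
  Count level by level. With function symbols g/1, the terms of depth ≤ k are the 1 constant together with each function applied to depth-≤(k−1) tuples, so N_k = 1 + N_{k-1}.
  N_0 = 1
  N_1 = 1 + 1 = 2
So there are 2 ground terms available for substitution.
The clause has 1 distinct variable (x3), which appears in the body. In the free term algebra distinct substitutions yield syntactically distinct ground instances.
Number of ground instances = 2.

2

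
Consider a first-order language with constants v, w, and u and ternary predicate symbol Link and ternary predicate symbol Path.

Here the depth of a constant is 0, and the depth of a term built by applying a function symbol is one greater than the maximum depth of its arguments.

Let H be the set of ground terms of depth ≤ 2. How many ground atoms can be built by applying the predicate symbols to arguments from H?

54

First count ground terms of depth ≤ 2.
With no function symbols every ground term is a constant, so there are exactly 3 ground terms at every depth bound.
N_0 = 3
N_1 = 3
N_2 = 3
Explicitly: v, w, u.
So |H| = 3.
Each predicate of arity r yields |H|^r ground atoms (one per choice of an r-tuple from H):
  Link: 3^3 = 27;  Path: 3^3 = 27
Total ground atoms: 27 + 27 = 54.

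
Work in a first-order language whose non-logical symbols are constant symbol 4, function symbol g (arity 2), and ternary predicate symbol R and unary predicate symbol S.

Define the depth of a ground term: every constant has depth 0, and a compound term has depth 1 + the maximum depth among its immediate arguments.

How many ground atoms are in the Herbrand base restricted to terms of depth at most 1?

10

First count ground terms of depth ≤ 1.
Write N_k for the number of ground terms of depth ≤ k. A term of depth ≤ k is either a constant or a function symbol applied to arguments of depth ≤ k−1, so N_k = 1 + N_{k-1}^2.
N_0 = 1
N_1 = 1 + 1^2 = 2
So |H| = 2.
Each predicate of arity r yields |H|^r ground atoms (one per choice of an r-tuple from H):
  R: 2^3 = 8;  S: 2
Total ground atoms: 8 + 2 = 10.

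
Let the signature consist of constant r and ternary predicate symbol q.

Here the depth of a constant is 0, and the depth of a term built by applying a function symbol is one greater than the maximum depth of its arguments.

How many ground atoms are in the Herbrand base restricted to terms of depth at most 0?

First count ground terms of depth ≤ 0.
With no function symbols every ground term is a constant, so there is exactly 1 ground term at every depth bound.
N_0 = 1
So |H| = 1.
For each predicate symbol, the number of ground atoms is |H| raised to its arity; summing:
  q: 1^3 = 1
Total ground atoms: 1.

1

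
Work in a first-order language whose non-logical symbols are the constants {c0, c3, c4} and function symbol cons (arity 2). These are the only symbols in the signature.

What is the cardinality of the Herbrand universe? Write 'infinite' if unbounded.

infinite

The signature has at least one function symbol (cons, arity 2) and at least one constant (c0).
Iterating cons gives infinitely many distinct ground terms: c0, cons(c0, c0), cons(cons(c0, c0), cons(c0, c0)), ...
So the Herbrand universe is infinite.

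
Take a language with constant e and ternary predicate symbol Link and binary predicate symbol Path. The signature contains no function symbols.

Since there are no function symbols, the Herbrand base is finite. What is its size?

2

With no function symbols, the Herbrand universe is just the 1 constant.
Ground atoms per predicate: Link: 1^3 = 1, Path: 1^2 = 1.
Herbrand base size = 1 + 1 = 2.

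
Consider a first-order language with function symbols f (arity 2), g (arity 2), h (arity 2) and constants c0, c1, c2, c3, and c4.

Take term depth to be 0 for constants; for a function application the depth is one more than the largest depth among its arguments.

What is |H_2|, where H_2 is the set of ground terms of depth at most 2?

19205

Write N_k for the number of ground terms of depth ≤ k. A term of depth ≤ k is either a constant or a function symbol applied to arguments of depth ≤ k−1, so N_k = 5 + N_{k-1}^2 + N_{k-1}^2 + N_{k-1}^2.
N_0 = 5
N_1 = 5 + 5^2 + 5^2 + 5^2 = 80
N_2 = 5 + 80^2 + 80^2 + 80^2 = 19205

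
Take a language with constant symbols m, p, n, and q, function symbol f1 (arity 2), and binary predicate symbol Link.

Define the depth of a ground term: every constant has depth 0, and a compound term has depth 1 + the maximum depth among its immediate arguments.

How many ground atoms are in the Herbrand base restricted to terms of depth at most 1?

First count ground terms of depth ≤ 1.
Write N_k for the number of ground terms of depth ≤ k. A term of depth ≤ k is either a constant or a function symbol applied to arguments of depth ≤ k−1, so N_k = 4 + N_{k-1}^2.
N_0 = 4
N_1 = 4 + 4^2 = 20
So |H| = 20.
A ground atom is a predicate applied to a tuple of terms from H, so the count is the sum over predicates of |H|^arity:
  Link: 20^2 = 400
Total ground atoms: 400.

400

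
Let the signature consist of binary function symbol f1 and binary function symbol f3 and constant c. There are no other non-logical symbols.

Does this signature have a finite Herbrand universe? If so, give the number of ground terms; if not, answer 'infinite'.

The signature has at least one function symbol (f1, arity 2) and at least one constant (c).
Iterating f1 gives infinitely many distinct ground terms: c, f1(c, c), f1(f1(c, c), f1(c, c)), ...
So the Herbrand universe is infinite.

infinite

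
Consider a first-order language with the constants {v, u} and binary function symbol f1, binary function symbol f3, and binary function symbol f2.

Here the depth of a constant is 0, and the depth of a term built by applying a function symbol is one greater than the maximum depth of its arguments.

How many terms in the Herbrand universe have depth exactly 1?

12

Count level by level. With function symbols f1/2, f3/2, f2/2, the terms of depth ≤ k are the 2 constants together with each function applied to depth-≤(k−1) tuples, so N_k = 2 + N_{k-1}^2 + N_{k-1}^2 + N_{k-1}^2.
N_0 = 2
N_1 = 2 + 2^2 + 2^2 + 2^2 = 14
Terms of depth exactly 1: N_1 − N_0 = 14 − 2 = 12.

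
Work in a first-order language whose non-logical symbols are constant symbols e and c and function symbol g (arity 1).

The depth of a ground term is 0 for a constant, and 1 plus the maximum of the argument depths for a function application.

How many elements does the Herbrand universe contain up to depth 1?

4

Write N_k for the number of ground terms of depth ≤ k. A term of depth ≤ k is either a constant or a function symbol applied to arguments of depth ≤ k−1, so N_k = 2 + N_{k-1}.
N_0 = 2
N_1 = 2 + 2 = 4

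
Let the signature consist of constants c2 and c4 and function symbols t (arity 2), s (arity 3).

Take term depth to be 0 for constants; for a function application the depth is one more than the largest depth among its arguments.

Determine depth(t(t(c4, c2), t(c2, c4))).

2

depth(t(c4, c2)) = 1 + max(0, 0) = 1
depth(t(c2, c4)) = 1 + max(0, 0) = 1
depth(t(t(c4, c2), t(c2, c4))) = 1 + max(1, 1) = 2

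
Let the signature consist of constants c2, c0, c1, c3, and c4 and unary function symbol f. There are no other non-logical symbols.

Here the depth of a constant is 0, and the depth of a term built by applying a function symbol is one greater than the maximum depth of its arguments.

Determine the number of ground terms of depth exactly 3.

Let N_k = |{terms of depth ≤ k}|. Then N_0 = 5 and N_k = 5 + N_{k-1} for k ≥ 1 (one summand per function symbol, arity giving the exponent).
N_0 = 5
N_1 = 5 + 5 = 10
N_2 = 5 + 10 = 15
N_3 = 5 + 15 = 20
Terms of depth exactly 3: N_3 − N_2 = 20 − 15 = 5.

5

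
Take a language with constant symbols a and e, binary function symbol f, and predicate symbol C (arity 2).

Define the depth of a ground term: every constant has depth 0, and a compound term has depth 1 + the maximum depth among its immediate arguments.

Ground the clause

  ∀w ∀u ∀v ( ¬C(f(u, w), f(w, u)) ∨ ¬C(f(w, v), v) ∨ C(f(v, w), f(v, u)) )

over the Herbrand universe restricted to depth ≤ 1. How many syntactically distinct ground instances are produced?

Ground terms of depth ≤ 1:
  If N_k denotes the number of depth-≤k ground terms, the 2 constants give N_0 = 2, and each function symbol of arity r contributes N_{k-1}^r new terms at level k: N_k = 2 + N_{k-1}^2.
  N_0 = 2
  N_1 = 2 + 2^2 = 6
So there are 6 ground terms available for substitution.
There are 3 variables to instantiate (w, u, v), each occurring in at least one literal, so different choices give different ground instances.
Number of ground instances = 6^3 = 216.

216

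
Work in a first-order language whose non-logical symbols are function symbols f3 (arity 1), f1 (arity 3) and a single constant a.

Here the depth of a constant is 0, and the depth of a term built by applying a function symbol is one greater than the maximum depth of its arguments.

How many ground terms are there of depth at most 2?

Write N_k for the number of ground terms of depth ≤ k. A term of depth ≤ k is either a constant or a function symbol applied to arguments of depth ≤ k−1, so N_k = 1 + N_{k-1} + N_{k-1}^3.
N_0 = 1
N_1 = 1 + 1 + 1^3 = 3
N_2 = 1 + 3 + 3^3 = 31

31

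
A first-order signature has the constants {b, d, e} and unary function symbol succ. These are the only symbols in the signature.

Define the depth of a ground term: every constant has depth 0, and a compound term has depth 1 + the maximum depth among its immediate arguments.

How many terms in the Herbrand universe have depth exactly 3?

Count level by level. With function symbols succ/1, the terms of depth ≤ k are the 3 constants together with each function applied to depth-≤(k−1) tuples, so N_k = 3 + N_{k-1}.
N_0 = 3
N_1 = 3 + 3 = 6
N_2 = 3 + 6 = 9
N_3 = 3 + 9 = 12
Terms of depth exactly 3: N_3 − N_2 = 12 − 9 = 3.

3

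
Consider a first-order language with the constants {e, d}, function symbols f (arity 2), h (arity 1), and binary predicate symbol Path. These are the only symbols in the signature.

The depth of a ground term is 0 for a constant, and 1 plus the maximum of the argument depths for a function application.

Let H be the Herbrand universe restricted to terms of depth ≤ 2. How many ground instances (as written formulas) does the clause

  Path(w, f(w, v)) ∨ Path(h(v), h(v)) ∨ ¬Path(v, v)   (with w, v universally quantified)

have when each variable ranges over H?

5476

Ground terms of depth ≤ 2:
  Count level by level. With function symbols f/2, h/1, the terms of depth ≤ k are the 2 constants together with each function applied to depth-≤(k−1) tuples, so N_k = 2 + N_{k-1}^2 + N_{k-1}.
  N_0 = 2
  N_1 = 2 + 2^2 + 2 = 8
  N_2 = 2 + 8^2 + 8 = 74
So there are 74 ground terms available for substitution.
The body mentions every one of the 2 quantified variables; since ground terms form a free algebra, no two substitutions collapse to the same formula.
Number of ground instances = 74^2 = 5476.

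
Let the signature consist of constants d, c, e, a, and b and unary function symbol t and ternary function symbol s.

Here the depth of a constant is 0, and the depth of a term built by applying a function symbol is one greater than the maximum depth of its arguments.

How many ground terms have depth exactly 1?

130

Count level by level. With function symbols t/1, s/3, the terms of depth ≤ k are the 5 constants together with each function applied to depth-≤(k−1) tuples, so N_k = 5 + N_{k-1} + N_{k-1}^3.
N_0 = 5
N_1 = 5 + 5 + 5^3 = 135
Terms of depth exactly 1: N_1 − N_0 = 135 − 5 = 130.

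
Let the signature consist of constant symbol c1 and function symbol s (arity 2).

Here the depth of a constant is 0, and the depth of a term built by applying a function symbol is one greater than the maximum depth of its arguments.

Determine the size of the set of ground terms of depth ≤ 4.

677

Write N_k for the number of ground terms of depth ≤ k. A term of depth ≤ k is either a constant or a function symbol applied to arguments of depth ≤ k−1, so N_k = 1 + N_{k-1}^2.
N_0 = 1
N_1 = 1 + 1^2 = 2
N_2 = 1 + 2^2 = 5
N_3 = 1 + 5^2 = 26
N_4 = 1 + 26^2 = 677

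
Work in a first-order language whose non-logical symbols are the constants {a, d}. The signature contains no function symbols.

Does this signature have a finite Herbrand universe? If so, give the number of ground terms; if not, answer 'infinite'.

2

There are no function symbols, so every ground term is one of the 2 constants.
The Herbrand universe is {a, d}, which is finite with 2 elements.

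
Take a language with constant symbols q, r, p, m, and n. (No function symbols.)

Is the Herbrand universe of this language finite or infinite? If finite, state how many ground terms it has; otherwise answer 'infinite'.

There are no function symbols, so every ground term is one of the 5 constants.
The Herbrand universe is {q, r, p, m, n}, which is finite with 5 elements.

5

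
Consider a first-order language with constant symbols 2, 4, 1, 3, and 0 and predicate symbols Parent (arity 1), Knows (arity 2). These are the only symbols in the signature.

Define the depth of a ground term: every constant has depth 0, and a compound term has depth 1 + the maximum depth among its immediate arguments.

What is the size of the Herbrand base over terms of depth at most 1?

30

First count ground terms of depth ≤ 1.
With no function symbols every ground term is a constant, so there are exactly 5 ground terms at every depth bound.
N_0 = 5
N_1 = 5
So |H| = 5.
For each predicate symbol, the number of ground atoms is |H| raised to its arity; summing:
  Parent: 5;  Knows: 5^2 = 25
Total ground atoms: 5 + 25 = 30.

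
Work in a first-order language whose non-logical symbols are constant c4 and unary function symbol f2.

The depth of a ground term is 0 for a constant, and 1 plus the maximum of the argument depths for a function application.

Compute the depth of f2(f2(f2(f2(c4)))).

4

depth(f2(c4)) = 1 + depth(c4) = 1 + 0 = 1
depth(f2(f2(c4))) = 1 + depth(f2(c4)) = 1 + 1 = 2
depth(f2(f2(f2(c4)))) = 1 + depth(f2(f2(c4))) = 1 + 2 = 3
depth(f2(f2(f2(f2(c4))))) = 1 + depth(f2(f2(f2(c4)))) = 1 + 3 = 4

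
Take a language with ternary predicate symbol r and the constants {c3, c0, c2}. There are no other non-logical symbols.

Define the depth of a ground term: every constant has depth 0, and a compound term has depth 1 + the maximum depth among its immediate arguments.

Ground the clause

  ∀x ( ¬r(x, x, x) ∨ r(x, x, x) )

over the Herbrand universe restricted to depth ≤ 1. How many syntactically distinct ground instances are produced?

3

Ground terms of depth ≤ 1:
  With no function symbols every ground term is a constant, so there are exactly 3 ground terms at every depth bound.
  N_0 = 3
  N_1 = 3
  Explicitly: c3, c0, c2.
So there are 3 ground terms available for substitution.
The body mentions the single quantified variable x; since ground terms form a free algebra, no two substitutions collapse to the same formula.
Number of ground instances = 3.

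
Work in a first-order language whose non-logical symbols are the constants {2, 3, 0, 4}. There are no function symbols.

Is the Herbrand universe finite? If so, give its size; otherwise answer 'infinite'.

There are no function symbols, so every ground term is one of the 4 constants.
The Herbrand universe is {2, 3, 0, 4}, which is finite with 4 elements.

4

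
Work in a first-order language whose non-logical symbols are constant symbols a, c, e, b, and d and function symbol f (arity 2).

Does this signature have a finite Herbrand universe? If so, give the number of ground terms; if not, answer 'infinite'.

infinite

The signature has at least one function symbol (f, arity 2) and at least one constant (a).
Iterating f gives infinitely many distinct ground terms: a, f(a, a), f(f(a, a), f(a, a)), ...
So the Herbrand universe is infinite.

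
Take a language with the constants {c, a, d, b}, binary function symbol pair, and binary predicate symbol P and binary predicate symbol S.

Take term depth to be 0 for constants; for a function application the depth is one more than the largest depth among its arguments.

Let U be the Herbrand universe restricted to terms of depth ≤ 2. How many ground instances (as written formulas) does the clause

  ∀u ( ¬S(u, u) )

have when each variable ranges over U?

404

Ground terms of depth ≤ 2:
  Let N_k = |{terms of depth ≤ k}|. Then N_0 = 4 and N_k = 4 + N_{k-1}^2 for k ≥ 1 (one summand per function symbol, arity giving the exponent).
  N_0 = 4
  N_1 = 4 + 4^2 = 20
  N_2 = 4 + 20^2 = 404
So there are 404 ground terms available for substitution.
The variable u ranges independently over the available ground terms, and distinct assignments produce distinct instances.
Number of ground instances = 404.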